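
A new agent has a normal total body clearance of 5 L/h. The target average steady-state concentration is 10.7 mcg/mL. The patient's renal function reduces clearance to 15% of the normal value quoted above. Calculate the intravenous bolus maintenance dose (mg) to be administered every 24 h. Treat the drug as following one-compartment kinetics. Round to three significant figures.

193 mg

Patient clearance = 0.15 × 5.000 = 0.7500 L/h
D = CL × Css × τ = 0.7500 × 10.7 × 24 = 192.6 mg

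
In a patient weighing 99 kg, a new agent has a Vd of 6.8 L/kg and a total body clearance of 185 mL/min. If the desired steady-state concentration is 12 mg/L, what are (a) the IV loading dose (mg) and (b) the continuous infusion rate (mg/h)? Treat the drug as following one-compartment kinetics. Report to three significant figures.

(a) 8080 mg; (b) 133 mg/h

Vd = 6.8 L/kg × 99 kg = 673.2 L
Loading dose = Vd × C = 673.2 × 12 = 8078 mg
CL = 185 mL/min × 60/1000 = 11.10 L/h
Maintenance infusion rate = CL × Css = 11.10 × 12 = 133.2 mg/h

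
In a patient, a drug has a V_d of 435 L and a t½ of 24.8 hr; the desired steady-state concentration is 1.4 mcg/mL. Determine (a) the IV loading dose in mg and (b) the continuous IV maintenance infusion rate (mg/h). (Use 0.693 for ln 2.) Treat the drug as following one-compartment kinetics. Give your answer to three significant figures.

(a) 609 mg; (b) 17.0 mg/h

LD = Vd × C = 435.0 × 1.4 = 609.0 mg
CL = 0.693 × Vd / t½ = 0.693 × 435.0 / 24.8 = 12.16 L/h
Infusion rate = CL × Css = 12.16 × 1.4 = 17.02 mg/h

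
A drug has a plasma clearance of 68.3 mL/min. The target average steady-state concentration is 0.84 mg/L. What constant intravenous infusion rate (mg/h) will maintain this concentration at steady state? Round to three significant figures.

3.44 mg/h

Convert clearance: 68.3 mL/min × 60 min/h ÷ 1000 mL/L = 4.098 L/h
At steady state, infusion rate equals elimination rate: rate in = CL × Css.
Rate = CL × Css = 4.098 × 0.84 = 3.442 mg/h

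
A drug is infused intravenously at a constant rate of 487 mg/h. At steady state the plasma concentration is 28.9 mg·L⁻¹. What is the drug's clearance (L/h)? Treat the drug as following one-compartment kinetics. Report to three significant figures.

At steady state, infusion rate = CL × Css, so CL = rate / Css.
CL = 487 / 28.9 = 16.85 L/h

16.9 L/h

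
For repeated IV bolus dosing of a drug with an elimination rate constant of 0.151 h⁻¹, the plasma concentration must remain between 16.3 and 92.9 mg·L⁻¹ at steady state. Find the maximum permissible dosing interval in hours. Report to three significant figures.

11.5 h

Between IV bolus doses, concentration decays as C = C₀·e^(−kτ), so C_peak/C_trough = e^(kτ).
τ_max = ln(C_peak/C_trough) / k = ln(92.9/16.3) / 0.1510 = 1.740 / 0.1510 = 11.52 h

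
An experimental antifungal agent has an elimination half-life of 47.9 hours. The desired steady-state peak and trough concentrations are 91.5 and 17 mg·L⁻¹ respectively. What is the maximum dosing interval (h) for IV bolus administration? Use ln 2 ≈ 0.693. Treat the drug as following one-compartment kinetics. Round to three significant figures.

116 h

k = 0.693 / t½ = 0.693 / 47.9 = 0.01447 h⁻¹
Between IV bolus doses, concentration decays as C = C₀·e^(−kτ), so C_peak/C_trough = e^(kτ).
τ_max = ln(C_peak/C_trough) / k = ln(91.5/17) / 0.01447 = 1.683 / 0.01447 = 116.3 h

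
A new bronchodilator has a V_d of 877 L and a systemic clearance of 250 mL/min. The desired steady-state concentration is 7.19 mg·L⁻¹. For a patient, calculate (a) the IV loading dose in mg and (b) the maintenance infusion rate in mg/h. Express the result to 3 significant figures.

(a) 6310 mg; (b) 108 mg/h

Loading: fill Vd to C_target → 877.0 L × 7.19 mg/L = 6306 mg
Convert clearance: 250 mL/min × 60 min/h ÷ 1000 mL/L = 15.00 L/h
Infusion rate = 15.00 L/h × 7.19 mg/L = 107.9 mg/h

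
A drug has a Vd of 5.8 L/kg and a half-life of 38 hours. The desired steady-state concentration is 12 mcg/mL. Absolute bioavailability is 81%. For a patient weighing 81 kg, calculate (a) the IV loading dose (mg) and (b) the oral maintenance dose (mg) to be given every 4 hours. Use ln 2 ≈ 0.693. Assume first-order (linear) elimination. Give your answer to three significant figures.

Total Vd = 5.8 × 81 = 469.8 L
LD = Vd × C = 469.8 × 12 = 5638 mg
CL = 0.693 × Vd / t½ = 0.693 × 469.8 / 38 = 8.568 L/h
D = CL × Css × τ / F = 8.568 × 12 × 4 / 0.81 = 507.7 mg

(a) 5640 mg; (b) 508 mg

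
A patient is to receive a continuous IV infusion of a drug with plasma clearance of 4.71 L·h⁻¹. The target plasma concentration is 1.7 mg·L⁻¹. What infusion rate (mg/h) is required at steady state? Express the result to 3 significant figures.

8.01 mg/h

At steady state, infusion rate equals elimination rate: rate in = CL × Css.
R₀ = 4.710 × 1.7 = 8.007 mg/h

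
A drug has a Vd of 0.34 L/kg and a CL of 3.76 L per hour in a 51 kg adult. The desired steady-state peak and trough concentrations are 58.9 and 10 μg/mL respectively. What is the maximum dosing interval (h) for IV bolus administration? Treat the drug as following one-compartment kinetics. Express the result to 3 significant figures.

Vd(total) = 51 kg × 0.34 L/kg = 17.34 L
k = CL / Vd = 3.760 / 17.34 = 0.2168 h⁻¹
Between IV bolus doses, concentration decays as C = C₀·e^(−kτ), so C_peak/C_trough = e^(kτ).
τ_max = ln(C_peak/C_trough) / k = ln(58.9/10) / 0.2168 = 1.773 / 0.2168 = 8.178 h

8.18 h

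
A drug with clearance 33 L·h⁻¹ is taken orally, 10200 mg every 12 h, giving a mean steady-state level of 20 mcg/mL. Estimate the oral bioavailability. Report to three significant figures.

0.776

F·D/τ = CL·Css at steady state → F = CL·Css·τ / D.
F = 33 × 20 × 12 / 10200 = 0.776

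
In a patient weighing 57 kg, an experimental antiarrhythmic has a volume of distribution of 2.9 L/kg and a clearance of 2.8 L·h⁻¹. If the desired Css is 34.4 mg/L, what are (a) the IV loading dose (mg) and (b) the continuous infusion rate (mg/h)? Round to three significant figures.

(a) 5690 mg; (b) 96.3 mg/h

Vd(total) = 57 kg × 2.9 L/kg = 165.3 L
LD = Vd · C_target = 165.3 × 34.4 = 5686 mg
Infusion rate = 2.800 L/h × 34.4 mg/L = 96.32 mg/h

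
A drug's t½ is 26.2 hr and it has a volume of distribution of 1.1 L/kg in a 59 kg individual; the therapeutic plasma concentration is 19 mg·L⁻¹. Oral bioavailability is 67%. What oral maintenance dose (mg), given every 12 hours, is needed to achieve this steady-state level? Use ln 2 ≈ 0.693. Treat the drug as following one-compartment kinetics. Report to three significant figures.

Total Vd = 1.1 × 59 = 64.90 L
k = 0.693/26.2 = 0.02645 h⁻¹, so CL = k·Vd = 0.02645 × 64.90 = 1.717 L/h
D = CL × Css × τ / F = 1.717 × 19 × 12 / 0.67 = 584.3 mg

584 mg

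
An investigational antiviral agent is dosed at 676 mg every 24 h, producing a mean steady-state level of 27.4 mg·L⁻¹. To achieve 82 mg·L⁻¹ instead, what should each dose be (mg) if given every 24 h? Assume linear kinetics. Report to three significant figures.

2020 mg

With linear kinetics, Css is proportional to dose rate (D/τ) at fixed clearance.
D₂ = D₁ × (Css,target / Css,current) = 676 × 82/27.4 = 2023 mg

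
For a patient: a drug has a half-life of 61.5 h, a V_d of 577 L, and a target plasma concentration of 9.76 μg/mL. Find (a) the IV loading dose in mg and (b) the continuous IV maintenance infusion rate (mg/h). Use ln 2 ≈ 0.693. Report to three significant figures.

(a) 5630 mg; (b) 63.5 mg/h

LD = Vd × C = 577.0 × 9.76 = 5632 mg
CL = 0.693 × Vd / t½ = 0.693 × 577.0 / 61.5 = 6.502 L/h
Infusion rate = CL × Css = 6.502 × 9.76 = 63.46 mg/h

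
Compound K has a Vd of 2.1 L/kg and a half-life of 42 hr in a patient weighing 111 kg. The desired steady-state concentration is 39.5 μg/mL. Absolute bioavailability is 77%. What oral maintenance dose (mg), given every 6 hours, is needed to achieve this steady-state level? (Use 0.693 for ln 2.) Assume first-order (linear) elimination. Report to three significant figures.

1180 mg

Total Vd = 2.1 × 111 = 233.1 L
CL = 0.693 × Vd / t½ = 0.693 × 233.1 / 42 = 3.846 L/h
D = CL × Css × τ / F = 3.846 × 39.5 × 6 / 0.77 = 1184 mg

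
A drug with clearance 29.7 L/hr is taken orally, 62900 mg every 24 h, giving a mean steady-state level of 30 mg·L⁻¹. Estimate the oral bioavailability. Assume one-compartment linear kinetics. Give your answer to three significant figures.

F·D/τ = CL·Css at steady state → F = CL·Css·τ / D.
F = 29.7 × 30 × 24 / 62900 = 0.340

0.340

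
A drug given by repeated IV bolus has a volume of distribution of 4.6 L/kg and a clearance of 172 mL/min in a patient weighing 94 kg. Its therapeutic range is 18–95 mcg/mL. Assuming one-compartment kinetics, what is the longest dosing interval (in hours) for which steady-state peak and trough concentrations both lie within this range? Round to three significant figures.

Total Vd = 4.6 × 94 = 432.4 L
CL = 172 mL/min × 60/1000 = 10.32 L/h
k = CL / Vd = 10.32 / 432.4 = 0.02387 h⁻¹
Between IV bolus doses, concentration decays as C = C₀·e^(−kτ), so C_peak/C_trough = e^(kτ).
τ_max = ln(C_peak/C_trough) / k = ln(95/18) / 0.02387 = 1.664 / 0.02387 = 69.71 h

69.7 h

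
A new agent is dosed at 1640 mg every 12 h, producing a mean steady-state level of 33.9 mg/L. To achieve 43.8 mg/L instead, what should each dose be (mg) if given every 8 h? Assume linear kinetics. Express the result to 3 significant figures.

For first-order elimination, Css ∝ F·D/(CL·τ); F and CL are unchanged, so Css ∝ D/τ.
D₂ = D₁ × (Css,target / Css,current) × (τ₂/τ₁) = 1640 × (43.8/33.9) × (8/12) = 1413 mg

1410 mg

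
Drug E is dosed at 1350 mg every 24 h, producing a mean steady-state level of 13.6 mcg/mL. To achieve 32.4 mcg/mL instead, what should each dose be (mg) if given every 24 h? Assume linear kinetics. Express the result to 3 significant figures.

With linear kinetics, Css is proportional to dose rate (D/τ) at fixed clearance.
D₂ = D₁ × (Css,target / Css,current) = 1350 × 32.4/13.6 = 3216 mg

3220 mg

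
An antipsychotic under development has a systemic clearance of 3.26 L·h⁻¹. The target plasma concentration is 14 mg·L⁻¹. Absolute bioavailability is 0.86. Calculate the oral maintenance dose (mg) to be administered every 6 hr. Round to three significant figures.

318 mg

At steady state, dose per interval replaces the amount cleared in that interval: F·D/τ = CL·Css.
D = CL × Css × τ / F = 3.260 × 14 × 6 / 0.86 = 318.4 mg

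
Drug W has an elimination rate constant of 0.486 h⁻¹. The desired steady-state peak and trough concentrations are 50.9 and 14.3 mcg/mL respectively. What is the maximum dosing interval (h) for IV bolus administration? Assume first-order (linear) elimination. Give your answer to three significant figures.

Between IV bolus doses, concentration decays as C = C₀·e^(−kτ), so C_peak/C_trough = e^(kτ).
τ_max = ln(C_peak/C_trough) / k = ln(50.9/14.3) / 0.4860 = 1.270 / 0.4860 = 2.613 h

2.61 h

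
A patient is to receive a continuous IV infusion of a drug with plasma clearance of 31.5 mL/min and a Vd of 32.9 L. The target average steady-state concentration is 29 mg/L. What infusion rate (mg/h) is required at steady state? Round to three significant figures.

54.8 mg/h

Convert clearance: 31.5 mL/min × 60 min/h ÷ 1000 mL/L = 1.890 L/h
Infusion rate = CL · Css = 1.890 L/h × 29 mg/L = 54.81 mg/h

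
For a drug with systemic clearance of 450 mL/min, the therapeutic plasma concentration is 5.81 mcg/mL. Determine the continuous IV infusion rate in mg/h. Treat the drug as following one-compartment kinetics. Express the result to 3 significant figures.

157 mg/h

CL = 450 mL/min × 60/1000 = 27.00 L/h
Infusion rate = CL · Css = 27.00 L/h × 5.81 mg/L = 156.9 mg/h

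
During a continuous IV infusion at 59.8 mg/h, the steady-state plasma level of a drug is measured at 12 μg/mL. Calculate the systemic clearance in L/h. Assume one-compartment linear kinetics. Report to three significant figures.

4.98 L/h

At steady state, infusion rate = CL × Css, so CL = rate / Css.
CL = 59.8 / 12 = 4.983 L/h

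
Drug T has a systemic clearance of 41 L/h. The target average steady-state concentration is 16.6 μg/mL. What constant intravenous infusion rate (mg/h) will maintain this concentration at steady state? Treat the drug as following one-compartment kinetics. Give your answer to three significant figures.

681 mg/h

Rate = CL × Css = 41.00 × 16.6 = 680.6 mg/h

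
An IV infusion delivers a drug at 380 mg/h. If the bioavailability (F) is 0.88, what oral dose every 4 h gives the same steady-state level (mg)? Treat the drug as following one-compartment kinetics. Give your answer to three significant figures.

1730 mg

To maintain the same Css, the systemic dosing rate must be unchanged: F·D/τ = infusion rate.
D = rate × τ / F = 380 × 4 / 0.88 = 1727 mg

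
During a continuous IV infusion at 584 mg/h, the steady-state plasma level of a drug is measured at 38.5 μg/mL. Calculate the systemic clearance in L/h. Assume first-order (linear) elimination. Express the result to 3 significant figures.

At steady state, infusion rate = CL × Css, so CL = rate / Css.
CL = 584 / 38.5 = 15.17 L/h

15.2 L/h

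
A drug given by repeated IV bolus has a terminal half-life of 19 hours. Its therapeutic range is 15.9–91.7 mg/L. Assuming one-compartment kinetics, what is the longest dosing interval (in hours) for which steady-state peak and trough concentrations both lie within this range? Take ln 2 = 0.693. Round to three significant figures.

48.0 h

k = 0.693 / t½ = 0.693 / 19 = 0.03647 h⁻¹
Between IV bolus doses, concentration decays as C = C₀·e^(−kτ), so C_peak/C_trough = e^(kτ).
τ_max = ln(C_peak/C_trough) / k = ln(91.7/15.9) / 0.03647 = 1.752 / 0.03647 = 48.04 h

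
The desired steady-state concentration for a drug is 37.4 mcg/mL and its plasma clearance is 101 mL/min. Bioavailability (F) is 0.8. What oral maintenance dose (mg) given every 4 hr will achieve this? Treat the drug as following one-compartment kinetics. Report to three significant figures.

1130 mg

CL = 101 mL/min = 101 × 0.06 = 6.060 L/h
D = CL × Css × τ / F = 6.060 × 37.4 × 4 / 0.8 = 1133 mg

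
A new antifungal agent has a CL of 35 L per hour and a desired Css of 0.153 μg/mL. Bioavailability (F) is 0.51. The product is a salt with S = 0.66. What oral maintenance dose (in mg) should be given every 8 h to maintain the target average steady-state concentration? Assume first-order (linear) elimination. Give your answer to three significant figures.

127 mg

D = CL × Css × τ / F / S = 35.00 × 0.153 × 8 / 0.51 / 0.66 = 127.3 mg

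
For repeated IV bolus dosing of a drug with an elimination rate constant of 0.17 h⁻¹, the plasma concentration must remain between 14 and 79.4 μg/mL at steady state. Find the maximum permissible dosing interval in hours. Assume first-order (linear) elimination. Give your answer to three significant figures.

Between IV bolus doses, concentration decays as C = C₀·e^(−kτ), so C_peak/C_trough = e^(kτ).
τ_max = ln(C_peak/C_trough) / k = ln(79.4/14) / 0.1700 = 1.735 / 0.1700 = 10.21 h

10.2 h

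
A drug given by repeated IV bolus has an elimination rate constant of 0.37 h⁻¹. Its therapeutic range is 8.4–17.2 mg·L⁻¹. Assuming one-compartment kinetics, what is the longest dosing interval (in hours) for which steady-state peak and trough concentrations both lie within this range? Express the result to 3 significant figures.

Between IV bolus doses, concentration decays as C = C₀·e^(−kτ), so C_peak/C_trough = e^(kτ).
τ_max = ln(C_peak/C_trough) / k = ln(17.2/8.4) / 0.3700 = 0.7167 / 0.3700 = 1.937 h

1.94 h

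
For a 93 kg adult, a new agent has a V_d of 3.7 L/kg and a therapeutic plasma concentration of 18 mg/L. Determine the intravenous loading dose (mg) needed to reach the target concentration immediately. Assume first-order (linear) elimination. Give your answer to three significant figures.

Vd = 3.7 L/kg × 93 kg = 344.1 L
The loading dose fills Vd to the target concentration.
LD = Vd × C = 344.1 × 18.00 = 6194 mg

6190 mg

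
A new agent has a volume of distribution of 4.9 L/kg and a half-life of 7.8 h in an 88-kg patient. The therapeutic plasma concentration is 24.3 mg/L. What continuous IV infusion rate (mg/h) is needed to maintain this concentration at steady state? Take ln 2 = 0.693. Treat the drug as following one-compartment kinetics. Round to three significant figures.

Vd(total) = 88 kg × 4.9 L/kg = 431.2 L
CL = ln 2 · Vd / t½ = 0.693 × 431.2 / 7.8 = 38.31 L/h
Infusion rate = CL × Css = 38.31 × 24.3 = 930.9 mg/h

931 mg/h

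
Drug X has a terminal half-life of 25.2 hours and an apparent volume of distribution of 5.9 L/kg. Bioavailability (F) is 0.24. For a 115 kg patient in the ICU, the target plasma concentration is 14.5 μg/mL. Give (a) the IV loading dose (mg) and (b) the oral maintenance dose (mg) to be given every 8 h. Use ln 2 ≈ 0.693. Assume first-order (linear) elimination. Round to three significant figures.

(a) 9840 mg; (b) 9020 mg

Vd(total) = 115 kg × 5.9 L/kg = 678.5 L
LD = Vd × C = 678.5 × 14.5 = 9838 mg
CL = 0.693 × Vd / t½ = 0.693 × 678.5 / 25.2 = 18.66 L/h
D = CL × Css × τ / F = 18.66 × 14.5 × 8 / 0.24 = 9019 mg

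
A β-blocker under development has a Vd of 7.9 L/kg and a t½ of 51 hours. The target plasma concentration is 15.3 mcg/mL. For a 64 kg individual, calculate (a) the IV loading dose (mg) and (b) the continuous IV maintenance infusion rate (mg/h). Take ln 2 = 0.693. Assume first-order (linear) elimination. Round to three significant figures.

Total Vd = 7.9 × 64 = 505.6 L
LD = Vd × C = 505.6 × 15.3 = 7736 mg
CL = 0.693 × Vd / t½ = 0.693 × 505.6 / 51 = 6.870 L/h
Infusion rate = CL × Css = 6.870 × 15.3 = 105.1 mg/h

(a) 7740 mg; (b) 105 mg/h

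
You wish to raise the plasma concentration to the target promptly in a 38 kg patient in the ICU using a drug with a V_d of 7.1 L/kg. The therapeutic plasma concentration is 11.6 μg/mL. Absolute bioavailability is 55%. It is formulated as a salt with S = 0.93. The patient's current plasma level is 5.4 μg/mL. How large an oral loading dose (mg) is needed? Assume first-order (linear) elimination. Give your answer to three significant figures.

Vd(total) = 38 kg × 7.1 L/kg = 269.8 L
The loading dose fills Vd to the target concentration.
Concentration deficit ΔC = 11.6 − 5.4 = 6.200 mg/L
LD = Vd × ΔC / F / S = 269.8 × 6.200 / 0.55 / 0.93 = 3270 mg

3270 mg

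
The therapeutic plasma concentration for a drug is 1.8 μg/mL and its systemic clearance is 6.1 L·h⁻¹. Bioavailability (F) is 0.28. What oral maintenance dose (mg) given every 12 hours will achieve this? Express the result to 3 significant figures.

D = CL × Css × τ / F = 6.100 × 1.8 × 12 / 0.28 = 470.6 mg

471 mg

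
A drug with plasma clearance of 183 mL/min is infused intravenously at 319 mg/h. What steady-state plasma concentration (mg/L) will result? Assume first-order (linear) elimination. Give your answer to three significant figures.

29.1 mg/L

CL = 183 mL/min = 183 × 0.06 = 10.98 L/h
Css = rate / CL = 319 / 10.98 = 29.05 mg/L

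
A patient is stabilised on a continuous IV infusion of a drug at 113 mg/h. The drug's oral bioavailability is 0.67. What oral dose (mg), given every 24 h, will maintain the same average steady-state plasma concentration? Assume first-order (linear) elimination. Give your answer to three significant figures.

To maintain the same Css, the systemic dosing rate must be unchanged: F·D/τ = infusion rate.
D = rate × τ / F = 113 × 24 / 0.67 = 4048 mg

4050 mg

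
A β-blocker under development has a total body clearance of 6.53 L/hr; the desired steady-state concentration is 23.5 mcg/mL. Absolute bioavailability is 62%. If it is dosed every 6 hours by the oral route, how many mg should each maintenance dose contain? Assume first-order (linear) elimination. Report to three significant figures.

1490 mg

D = CL × Css × τ / F = 6.530 × 23.5 × 6 / 0.62 = 1485 mg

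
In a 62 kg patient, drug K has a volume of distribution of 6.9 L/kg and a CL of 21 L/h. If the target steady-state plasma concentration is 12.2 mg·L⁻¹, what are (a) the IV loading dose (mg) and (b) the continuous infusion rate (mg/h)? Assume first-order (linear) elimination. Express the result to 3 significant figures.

Total Vd = 6.9 × 62 = 427.8 L
Loading dose = Vd × C = 427.8 × 12.2 = 5219 mg
Infusion rate = 21.00 L/h × 12.2 mg/L = 256.2 mg/h

(a) 5220 mg; (b) 256 mg/h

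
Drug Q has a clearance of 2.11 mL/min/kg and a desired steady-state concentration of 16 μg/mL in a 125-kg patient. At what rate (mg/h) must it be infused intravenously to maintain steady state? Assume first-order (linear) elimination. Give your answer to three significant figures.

CL = 2.11 mL/min/kg × 125 kg = 263.8 mL/min = 263.8 × 60/1000 = 15.83 L/h
At steady state, infusion rate equals elimination rate: rate in = CL × Css.
Infusion rate = CL · Css = 15.83 L/h × 16 mg/L = 253.3 mg/h

253 mg/h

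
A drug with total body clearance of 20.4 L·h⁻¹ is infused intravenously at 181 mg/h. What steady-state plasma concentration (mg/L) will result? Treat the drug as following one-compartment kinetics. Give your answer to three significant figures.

Css = rate / CL = 181 / 20.40 = 8.873 mg/L

8.87 mg/L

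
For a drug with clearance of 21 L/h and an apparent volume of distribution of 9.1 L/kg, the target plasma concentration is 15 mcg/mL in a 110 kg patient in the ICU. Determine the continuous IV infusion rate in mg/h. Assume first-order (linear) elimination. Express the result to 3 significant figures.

315 mg/h

Vd does not affect the maintenance rate; only clearance governs steady-state input.
R₀ = 21.00 × 15 = 315.0 mg/h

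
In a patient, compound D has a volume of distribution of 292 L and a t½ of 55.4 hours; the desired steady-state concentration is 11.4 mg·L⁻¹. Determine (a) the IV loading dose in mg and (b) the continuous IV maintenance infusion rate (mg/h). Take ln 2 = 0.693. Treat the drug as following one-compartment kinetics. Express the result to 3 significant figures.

(a) 3330 mg; (b) 41.6 mg/h

LD = Vd × C = 292.0 × 11.4 = 3329 mg
CL = 0.693 × Vd / t½ = 0.693 × 292.0 / 55.4 = 3.653 L/h
Infusion rate = CL × Css = 3.653 × 11.4 = 41.64 mg/h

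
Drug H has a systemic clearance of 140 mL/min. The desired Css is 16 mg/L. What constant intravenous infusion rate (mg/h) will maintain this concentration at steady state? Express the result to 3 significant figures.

134 mg/h

CL = 140 mL/min = 140 × 0.06 = 8.400 L/h
At steady state, infusion rate equals elimination rate: rate in = CL × Css.
Rate = CL × Css = 8.400 × 16 = 134.4 mg/h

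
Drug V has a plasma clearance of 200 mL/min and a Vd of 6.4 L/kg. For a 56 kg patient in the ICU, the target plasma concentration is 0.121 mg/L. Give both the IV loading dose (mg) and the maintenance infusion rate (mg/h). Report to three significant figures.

Total Vd = 6.4 × 56 = 358.4 L
Loading: fill Vd to C_target → 358.4 L × 0.121 mg/L = 43.37 mg
CL = 200 mL/min × 60/1000 = 12.00 L/h
Infusion rate = 12.00 L/h × 0.121 mg/L = 1.452 mg/h

(a) 43.4 mg; (b) 1.45 mg/h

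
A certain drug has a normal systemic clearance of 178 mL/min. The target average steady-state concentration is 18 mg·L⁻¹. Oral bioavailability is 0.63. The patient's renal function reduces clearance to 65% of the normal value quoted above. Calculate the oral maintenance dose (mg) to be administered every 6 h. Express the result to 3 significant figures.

1190 mg

Convert clearance: 178 mL/min × 60 min/h ÷ 1000 mL/L = 10.68 L/h
Patient clearance = 0.65 × 10.68 = 6.942 L/h
D = CL × Css × τ / F = 6.942 × 18 × 6 / 0.63 = 1190 mg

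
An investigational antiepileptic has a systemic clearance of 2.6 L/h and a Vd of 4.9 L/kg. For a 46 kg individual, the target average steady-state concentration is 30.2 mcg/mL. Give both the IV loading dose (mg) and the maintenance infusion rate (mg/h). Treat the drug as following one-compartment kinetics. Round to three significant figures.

Total Vd = 4.9 × 46 = 225.4 L
Loading dose = Vd × C = 225.4 × 30.2 = 6807 mg
Maintenance: replace elimination → rate = CL × Css = 2.600 × 30.2 = 78.52 mg/h

(a) 6810 mg; (b) 78.5 mg/h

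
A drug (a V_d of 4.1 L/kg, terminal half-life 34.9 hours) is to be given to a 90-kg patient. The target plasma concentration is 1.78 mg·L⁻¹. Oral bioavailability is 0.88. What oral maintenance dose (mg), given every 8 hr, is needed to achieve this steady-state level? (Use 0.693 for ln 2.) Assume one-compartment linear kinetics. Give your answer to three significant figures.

Vd(total) = 90 kg × 4.1 L/kg = 369.0 L
CL = ln 2 · Vd / t½ = 0.693 × 369.0 / 34.9 = 7.327 L/h
D = CL × Css × τ / F = 7.327 × 1.78 × 8 / 0.88 = 118.6 mg

119 mg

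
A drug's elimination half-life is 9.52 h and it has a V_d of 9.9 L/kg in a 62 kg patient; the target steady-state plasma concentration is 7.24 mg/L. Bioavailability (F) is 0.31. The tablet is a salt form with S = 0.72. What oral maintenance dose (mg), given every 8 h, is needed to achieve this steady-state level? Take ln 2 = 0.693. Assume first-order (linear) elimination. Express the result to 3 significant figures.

Vd(total) = 62 kg × 9.9 L/kg = 613.8 L
k = 0.693/9.52 = 0.07279 h⁻¹, so CL = k·Vd = 0.07279 × 613.8 = 44.68 L/h
D = CL × Css × τ / F / S = 44.68 × 7.24 × 8 / 0.31 / 0.72 = 11590 mg

11600 mg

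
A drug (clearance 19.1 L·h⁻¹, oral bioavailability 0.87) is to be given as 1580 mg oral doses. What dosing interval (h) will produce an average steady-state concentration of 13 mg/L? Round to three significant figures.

F·D/τ = CL·Css → τ = F·D / (CL·Css).
τ = 0.87 × 1580 / (19.1 × 13) = 5.536 h

5.54 h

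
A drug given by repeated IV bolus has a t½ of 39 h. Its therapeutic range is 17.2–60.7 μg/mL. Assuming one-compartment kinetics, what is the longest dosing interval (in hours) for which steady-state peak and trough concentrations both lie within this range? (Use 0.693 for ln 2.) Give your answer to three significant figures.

71.0 h

k = 0.693 / t½ = 0.693 / 39 = 0.01777 h⁻¹
Between IV bolus doses, concentration decays as C = C₀·e^(−kτ), so C_peak/C_trough = e^(kτ).
τ_max = ln(C_peak/C_trough) / k = ln(60.7/17.2) / 0.01777 = 1.261 / 0.01777 = 70.96 h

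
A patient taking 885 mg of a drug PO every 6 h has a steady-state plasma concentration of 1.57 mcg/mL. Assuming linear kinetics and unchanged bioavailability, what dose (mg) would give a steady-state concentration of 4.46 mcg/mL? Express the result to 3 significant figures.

2510 mg

With linear kinetics, Css is proportional to dose rate (D/τ) at fixed clearance.
D₂ = D₁ × (Css,target / Css,current) = 885 × 4.46/1.57 = 2514 mg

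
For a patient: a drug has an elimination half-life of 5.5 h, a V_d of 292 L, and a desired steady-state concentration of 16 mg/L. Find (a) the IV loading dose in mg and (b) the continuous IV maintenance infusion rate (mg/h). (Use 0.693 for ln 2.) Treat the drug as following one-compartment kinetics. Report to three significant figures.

(a) 4670 mg; (b) 589 mg/h

LD = Vd × C = 292.0 × 16 = 4672 mg
CL = 0.693 × Vd / t½ = 0.693 × 292.0 / 5.5 = 36.79 L/h
Infusion rate = CL × Css = 36.79 × 16 = 588.6 mg/h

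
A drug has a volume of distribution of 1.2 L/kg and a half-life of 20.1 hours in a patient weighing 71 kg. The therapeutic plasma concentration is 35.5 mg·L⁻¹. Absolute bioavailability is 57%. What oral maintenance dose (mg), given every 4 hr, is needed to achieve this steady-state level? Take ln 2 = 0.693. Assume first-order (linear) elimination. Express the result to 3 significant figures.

732 mg

Vd(total) = 71 kg × 1.2 L/kg = 85.20 L
CL = ln 2 · Vd / t½ = 0.693 × 85.20 / 20.1 = 2.937 L/h
D = CL × Css × τ / F = 2.937 × 35.5 × 4 / 0.57 = 731.7 mg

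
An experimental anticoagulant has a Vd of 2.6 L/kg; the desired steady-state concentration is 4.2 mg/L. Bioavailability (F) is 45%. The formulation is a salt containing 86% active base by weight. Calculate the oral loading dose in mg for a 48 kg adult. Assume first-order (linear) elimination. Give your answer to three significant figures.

Vd = 2.6 L/kg × 48 kg = 124.8 L
LD = Vd × C / F / S = 124.8 × 4.200 / 0.45 / 0.86 = 1354 mg

1350 mg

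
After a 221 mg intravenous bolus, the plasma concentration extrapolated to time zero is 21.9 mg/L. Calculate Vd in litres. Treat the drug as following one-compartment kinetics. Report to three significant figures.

Immediately after an IV bolus, C₀ = Dose / Vd, so Vd = Dose / C₀.
Vd = 221 / 21.9 = 10.09 L

10.1 L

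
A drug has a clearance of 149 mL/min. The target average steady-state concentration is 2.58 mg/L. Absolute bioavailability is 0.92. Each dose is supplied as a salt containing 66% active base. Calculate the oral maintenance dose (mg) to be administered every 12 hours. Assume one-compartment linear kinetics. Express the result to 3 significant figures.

CL = 149 mL/min × 60/1000 = 8.940 L/h
D = CL × Css × τ / F / S = 8.940 × 2.58 × 12 / 0.92 / 0.66 = 455.8 mg

456 mg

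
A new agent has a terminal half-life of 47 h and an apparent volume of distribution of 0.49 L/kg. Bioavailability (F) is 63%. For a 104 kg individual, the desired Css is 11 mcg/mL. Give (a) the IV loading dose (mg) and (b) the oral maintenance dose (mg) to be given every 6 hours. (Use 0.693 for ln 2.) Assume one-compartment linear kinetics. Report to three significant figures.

Total Vd = 0.49 × 104 = 50.96 L
LD = Vd × C = 50.96 × 11 = 560.6 mg
CL = 0.693 × Vd / t½ = 0.693 × 50.96 / 47 = 0.7514 L/h
D = CL × Css × τ / F = 0.7514 × 11 × 6 / 0.63 = 78.72 mg

(a) 561 mg; (b) 78.7 mg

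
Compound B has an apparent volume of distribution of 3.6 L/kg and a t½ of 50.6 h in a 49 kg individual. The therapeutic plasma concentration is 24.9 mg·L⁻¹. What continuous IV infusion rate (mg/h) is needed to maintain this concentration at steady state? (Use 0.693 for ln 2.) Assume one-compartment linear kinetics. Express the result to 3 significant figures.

60.2 mg/h

Vd(total) = 49 kg × 3.6 L/kg = 176.4 L
CL = ln 2 · Vd / t½ = 0.693 × 176.4 / 50.6 = 2.416 L/h
Infusion rate = CL × Css = 2.416 × 24.9 = 60.16 mg/h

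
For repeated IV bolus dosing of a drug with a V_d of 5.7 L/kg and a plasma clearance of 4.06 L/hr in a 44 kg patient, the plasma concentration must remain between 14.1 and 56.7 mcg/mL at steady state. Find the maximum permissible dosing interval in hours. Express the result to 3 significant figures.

Vd = 5.7 L/kg × 44 kg = 250.8 L
k = CL / Vd = 4.060 / 250.8 = 0.01619 h⁻¹
Between IV bolus doses, concentration decays as C = C₀·e^(−kτ), so C_peak/C_trough = e^(kτ).
τ_max = ln(C_peak/C_trough) / k = ln(56.7/14.1) / 0.01619 = 1.392 / 0.01619 = 85.98 h

86.0 h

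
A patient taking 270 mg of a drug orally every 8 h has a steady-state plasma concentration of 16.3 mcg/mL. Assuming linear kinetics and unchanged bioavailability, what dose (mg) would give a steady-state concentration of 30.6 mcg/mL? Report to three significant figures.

507 mg

With linear kinetics, Css is proportional to dose rate (D/τ) at fixed clearance.
D₂ = D₁ × (Css,target / Css,current) = 270 × 30.6/16.3 = 506.9 mg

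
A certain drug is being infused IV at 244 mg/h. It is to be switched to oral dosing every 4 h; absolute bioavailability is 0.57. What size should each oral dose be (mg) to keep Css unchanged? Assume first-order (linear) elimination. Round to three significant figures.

To maintain the same Css, the systemic dosing rate must be unchanged: F·D/τ = infusion rate.
D = rate × τ / F = 244 × 4 / 0.57 = 1712 mg

1710 mg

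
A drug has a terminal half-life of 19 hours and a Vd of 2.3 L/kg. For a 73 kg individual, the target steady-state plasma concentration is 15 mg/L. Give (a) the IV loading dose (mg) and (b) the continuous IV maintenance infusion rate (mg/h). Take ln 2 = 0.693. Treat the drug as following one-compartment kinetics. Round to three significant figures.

(a) 2520 mg; (b) 91.9 mg/h

Vd = 2.3 L/kg × 73 kg = 167.9 L
LD = Vd × C = 167.9 × 15 = 2519 mg
CL = 0.693 × Vd / t½ = 0.693 × 167.9 / 19 = 6.124 L/h
Infusion rate = CL × Css = 6.124 × 15 = 91.86 mg/h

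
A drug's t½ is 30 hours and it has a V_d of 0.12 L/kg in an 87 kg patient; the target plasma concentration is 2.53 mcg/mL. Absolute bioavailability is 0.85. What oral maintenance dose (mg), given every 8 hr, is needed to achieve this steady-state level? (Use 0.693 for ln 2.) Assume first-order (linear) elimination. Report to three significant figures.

5.74 mg

Vd(total) = 87 kg × 0.12 L/kg = 10.44 L
CL = ln 2 · Vd / t½ = 0.693 × 10.44 / 30 = 0.2412 L/h
D = CL × Css × τ / F = 0.2412 × 2.53 × 8 / 0.85 = 5.743 mg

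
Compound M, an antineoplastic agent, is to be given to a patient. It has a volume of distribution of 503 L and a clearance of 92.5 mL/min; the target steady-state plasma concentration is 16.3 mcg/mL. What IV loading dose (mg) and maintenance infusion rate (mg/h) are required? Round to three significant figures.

(a) 8200 mg; (b) 90.5 mg/h

Loading dose = Vd × C = 503.0 × 16.3 = 8199 mg
CL = 92.5 mL/min × 60/1000 = 5.550 L/h
Maintenance infusion rate = CL × Css = 5.550 × 16.3 = 90.47 mg/h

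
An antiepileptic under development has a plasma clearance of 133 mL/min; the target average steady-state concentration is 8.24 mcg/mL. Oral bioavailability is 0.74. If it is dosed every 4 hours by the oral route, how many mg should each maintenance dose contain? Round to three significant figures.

355 mg

CL = 133 mL/min = 133 × 0.06 = 7.980 L/h
D = CL × Css × τ / F = 7.980 × 8.24 × 4 / 0.74 = 355.4 mg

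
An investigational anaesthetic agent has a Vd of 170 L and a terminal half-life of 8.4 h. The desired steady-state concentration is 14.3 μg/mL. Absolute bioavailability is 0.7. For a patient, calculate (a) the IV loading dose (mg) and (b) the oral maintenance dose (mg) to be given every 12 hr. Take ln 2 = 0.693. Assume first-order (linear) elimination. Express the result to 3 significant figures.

LD = Vd × C = 170.0 × 14.3 = 2431 mg
CL = 0.693 × Vd / t½ = 0.693 × 170.0 / 8.4 = 14.03 L/h
D = CL × Css × τ / F = 14.03 × 14.3 × 12 / 0.7 = 3439 mg

(a) 2430 mg; (b) 3440 mg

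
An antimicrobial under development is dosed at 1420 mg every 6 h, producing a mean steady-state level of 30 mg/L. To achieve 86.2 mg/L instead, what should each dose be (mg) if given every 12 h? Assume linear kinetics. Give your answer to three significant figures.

8160 mg

With linear kinetics, Css is proportional to dose rate (D/τ) at fixed clearance.
D₂ = D₁ × (Css,target / Css,current) × (τ₂/τ₁) = 1420 × (86.2/30) × (12/6) = 8160 mg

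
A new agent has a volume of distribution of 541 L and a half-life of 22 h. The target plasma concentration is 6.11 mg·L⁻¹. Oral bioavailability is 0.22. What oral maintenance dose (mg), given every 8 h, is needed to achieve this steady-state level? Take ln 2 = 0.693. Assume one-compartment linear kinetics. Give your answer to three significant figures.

CL = 0.693 × Vd / t½ = 0.693 × 541.0 / 22 = 17.04 L/h
D = CL × Css × τ / F = 17.04 × 6.11 × 8 / 0.22 = 3786 mg

3790 mg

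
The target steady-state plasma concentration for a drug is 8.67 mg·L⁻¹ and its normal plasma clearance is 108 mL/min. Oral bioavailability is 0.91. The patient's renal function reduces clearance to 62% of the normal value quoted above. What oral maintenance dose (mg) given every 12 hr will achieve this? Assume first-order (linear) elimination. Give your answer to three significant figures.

CL = 108 mL/min × 60/1000 = 6.480 L/h
Patient clearance = 0.62 × 6.480 = 4.018 L/h
At steady state, dose per interval replaces the amount cleared in that interval: F·D/τ = CL·Css.
D = CL × Css × τ / F = 4.018 × 8.67 × 12 / 0.91 = 459.4 mg

459 mg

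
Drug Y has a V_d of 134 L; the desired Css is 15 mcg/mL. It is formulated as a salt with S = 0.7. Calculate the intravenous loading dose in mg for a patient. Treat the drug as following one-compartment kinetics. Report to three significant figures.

2870 mg

LD = Vd × C / S = 134.0 × 15.00 / 0.7 = 2871 mg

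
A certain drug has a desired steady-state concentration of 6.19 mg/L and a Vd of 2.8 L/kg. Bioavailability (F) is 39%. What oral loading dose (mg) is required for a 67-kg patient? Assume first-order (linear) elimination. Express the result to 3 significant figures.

2980 mg

Vd = 2.8 L/kg × 67 kg = 187.6 L
LD = Vd × C / F = 187.6 × 6.190 / 0.39 = 2978 mg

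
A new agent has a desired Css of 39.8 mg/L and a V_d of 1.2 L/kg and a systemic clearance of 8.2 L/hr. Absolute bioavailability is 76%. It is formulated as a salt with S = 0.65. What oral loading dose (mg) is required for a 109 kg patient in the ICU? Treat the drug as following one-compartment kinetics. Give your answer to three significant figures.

10500 mg

Vd(total) = 109 kg × 1.2 L/kg = 130.8 L
LD = Vd × C / F / S = 130.8 × 39.80 / 0.76 / 0.65 = 10540 mg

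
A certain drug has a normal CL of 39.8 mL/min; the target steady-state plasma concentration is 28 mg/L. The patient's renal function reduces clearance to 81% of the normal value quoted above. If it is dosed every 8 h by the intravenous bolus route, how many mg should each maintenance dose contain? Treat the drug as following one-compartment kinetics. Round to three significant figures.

433 mg

CL = 39.8 mL/min = 39.8 × 0.06 = 2.388 L/h
Patient clearance = 0.81 × 2.388 = 1.934 L/h
At steady state, dose per interval replaces the amount cleared in that interval: D/τ = CL·Css.
D = CL × Css × τ = 1.934 × 28 × 8 = 433.2 mg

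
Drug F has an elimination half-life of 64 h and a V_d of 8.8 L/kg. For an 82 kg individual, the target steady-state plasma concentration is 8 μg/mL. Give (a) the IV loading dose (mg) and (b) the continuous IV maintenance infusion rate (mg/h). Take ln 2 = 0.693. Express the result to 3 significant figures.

(a) 5770 mg; (b) 62.5 mg/h

Total Vd = 8.8 × 82 = 721.6 L
LD = Vd × C = 721.6 × 8 = 5773 mg
CL = 0.693 × Vd / t½ = 0.693 × 721.6 / 64 = 7.814 L/h
Infusion rate = CL × Css = 7.814 × 8 = 62.51 mg/h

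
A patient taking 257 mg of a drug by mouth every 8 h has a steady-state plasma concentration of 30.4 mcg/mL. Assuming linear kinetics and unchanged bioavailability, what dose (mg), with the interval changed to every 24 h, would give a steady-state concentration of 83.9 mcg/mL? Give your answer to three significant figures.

2130 mg

With linear kinetics, Css is proportional to dose rate (D/τ) at fixed clearance.
D₂ = D₁ × (Css,target / Css,current) × (τ₂/τ₁) = 257 × (83.9/30.4) × (24/8) = 2128 mg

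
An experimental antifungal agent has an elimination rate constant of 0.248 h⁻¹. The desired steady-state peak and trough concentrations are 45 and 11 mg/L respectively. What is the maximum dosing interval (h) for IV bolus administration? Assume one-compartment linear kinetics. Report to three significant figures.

Between IV bolus doses, concentration decays as C = C₀·e^(−kτ), so C_peak/C_trough = e^(kτ).
τ_max = ln(C_peak/C_trough) / k = ln(45/11) / 0.2480 = 1.409 / 0.2480 = 5.681 h

5.68 h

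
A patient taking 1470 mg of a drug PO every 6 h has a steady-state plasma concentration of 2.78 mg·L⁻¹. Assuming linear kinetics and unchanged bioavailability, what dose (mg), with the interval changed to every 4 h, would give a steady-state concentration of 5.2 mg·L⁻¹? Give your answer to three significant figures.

1830 mg

With linear kinetics, Css is proportional to dose rate (D/τ) at fixed clearance.
D₂ = D₁ × (Css,target / Css,current) × (τ₂/τ₁) = 1470 × (5.2/2.78) × (4/6) = 1833 mg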